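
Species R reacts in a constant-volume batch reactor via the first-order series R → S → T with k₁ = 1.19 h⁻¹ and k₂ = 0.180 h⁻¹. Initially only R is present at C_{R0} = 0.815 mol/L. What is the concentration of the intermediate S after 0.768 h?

0.451 mol/L

The intermediate concentration in a first-order A→B→C sequence is C_S = k₁C_{R0}(e^(−k₁t) − e^(−k₂t))/(k₂−k₁).
e^(−k₁t) = e^(−1.19×0.768) = e^(−0.9139) = 0.4009; e^(−k₂t) = e^(−0.1382) = 0.8709.
C_S = 1.19×0.815/(0.180−1.19) × (0.4009−0.8709) = (-0.9602)×(-0.4699) = 0.4513 mol/L.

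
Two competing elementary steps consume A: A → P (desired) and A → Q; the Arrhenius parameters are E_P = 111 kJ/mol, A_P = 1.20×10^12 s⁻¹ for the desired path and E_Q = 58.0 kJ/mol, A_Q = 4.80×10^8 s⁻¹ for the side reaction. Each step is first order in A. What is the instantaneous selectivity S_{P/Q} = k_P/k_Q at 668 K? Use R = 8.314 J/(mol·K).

Since both paths have the same order in A, the concentration cancels and S_{P/Q} = k_P/k_Q = (A_P/A_Q)·exp[(E_Q−E_P)/(RT)].
(E_Q−E_P)/(RT) = (58.0−111)×10³/(8.314×668) = -53000/5554 = -9.543.
k_P/k_Q = (1.20×10^12/4.80×10^8)·exp(-9.543) = 2500 × 7.169×10^-5 = 0.179.

0.179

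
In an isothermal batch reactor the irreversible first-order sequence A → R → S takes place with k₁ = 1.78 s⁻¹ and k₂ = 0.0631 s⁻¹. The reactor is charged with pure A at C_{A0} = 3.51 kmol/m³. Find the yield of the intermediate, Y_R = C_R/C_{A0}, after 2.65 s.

0.868

The intermediate concentration in a first-order A→B→C sequence is C_R = k₁C_{A0}(e^(−k₁t) − e^(−k₂t))/(k₂−k₁).
e^(−k₁t) = e^(−1.78×2.65) = e^(−4.717) = 0.008942; e^(−k₂t) = e^(−0.1672) = 0.8460.
C_R = 1.78×3.51/(0.0631−1.78) × (0.008942−0.8460) = (-3.639)×(-0.8371) = 3.046 kmol/m³.
Y_R = C_R/C_{A0} = 3.046/3.51 = 0.868.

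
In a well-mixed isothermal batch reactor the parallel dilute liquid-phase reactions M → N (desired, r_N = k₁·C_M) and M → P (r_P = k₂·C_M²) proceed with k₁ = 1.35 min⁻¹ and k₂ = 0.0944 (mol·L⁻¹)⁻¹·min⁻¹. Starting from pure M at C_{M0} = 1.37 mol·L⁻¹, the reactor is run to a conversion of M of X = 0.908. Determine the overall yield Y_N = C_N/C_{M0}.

C_M = C_{M0}(1−X) = 0.1260 mol·L⁻¹.
Along a PFR/batch, dC_N/dC_M = −r_N/(r_N+r_P) = −k₁/(k₁+k₂·C_M).
Integrating from C_{M0} to C_M: C_N = (1.35/0.0944)·ln[(1.35+0.0944·1.37)/(1.35+0.0944·0.126)] = 14.30·ln(1.479/1.362) = 1.183 mol·L⁻¹.
Y_N = C_N/C_{M0} = 1.183/1.37 = 0.863.

0.863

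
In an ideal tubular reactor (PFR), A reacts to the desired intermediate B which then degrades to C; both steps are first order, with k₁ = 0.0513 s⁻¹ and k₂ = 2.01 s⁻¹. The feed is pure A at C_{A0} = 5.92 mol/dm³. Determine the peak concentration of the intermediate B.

0.137 mol/dm³

At the optimum, C_{B,max}/C_{A0} = (k₁/k₂)^[k₂/(k₂−k₁)].
= (0.0513/2.01)^(2.01/(2.01−0.0513)) = (0.02552)^(1.026) = 0.02318.
C_{B,max} = 0.02318×5.92 = 0.137 mol/dm³.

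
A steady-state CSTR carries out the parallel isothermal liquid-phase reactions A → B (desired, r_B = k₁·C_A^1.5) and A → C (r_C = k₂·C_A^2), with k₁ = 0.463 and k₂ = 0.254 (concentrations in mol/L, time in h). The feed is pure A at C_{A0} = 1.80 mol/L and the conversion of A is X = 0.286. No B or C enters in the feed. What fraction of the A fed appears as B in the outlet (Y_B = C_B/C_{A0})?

Exit C_A = C_{A0}(1−X) = 1.80×0.714 = 1.285 mol/L.
In a CSTR the entire volume is at exit conditions, so r_B = 0.463×1.285^1.5 = 0.6746 and r_C = 0.254×1.285^2 = 0.4195.
Fraction of consumed A going to B: r_B/(r_B+r_C) = 0.6166.
C_B = 0.6166·C_{A0}·X = 0.6166×1.80×0.286 = 0.317 mol/L; Y_B = C_B/C_{A0} = 0.176.

0.176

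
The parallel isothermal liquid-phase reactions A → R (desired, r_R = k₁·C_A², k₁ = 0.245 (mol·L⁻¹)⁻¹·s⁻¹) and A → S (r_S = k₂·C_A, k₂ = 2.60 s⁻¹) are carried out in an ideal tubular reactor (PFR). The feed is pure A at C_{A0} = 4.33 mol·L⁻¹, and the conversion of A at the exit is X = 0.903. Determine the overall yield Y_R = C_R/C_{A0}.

0.159

C_A = C_{A0}(1−X) = 0.4200 mol·L⁻¹.
Along a PFR/batch, dC_S/dC_A = −r_S/(r_R+r_S) = −k₂/(k₂+k₁·C_A).
Integrating from C_{A0} to C_A: C_S = (2.60/0.245)·ln[(2.60+0.245·4.33)/(2.60+0.245·0.420)] = 10.61·ln(3.661/2.703) = 3.219 mol·L⁻¹.
Then C_R = (C_{A0}−C_A) − C_S = 3.910 − 3.219 = 0.6906 mol·L⁻¹.
Y_R = C_R/C_{A0} = 0.6906/4.33 = 0.159.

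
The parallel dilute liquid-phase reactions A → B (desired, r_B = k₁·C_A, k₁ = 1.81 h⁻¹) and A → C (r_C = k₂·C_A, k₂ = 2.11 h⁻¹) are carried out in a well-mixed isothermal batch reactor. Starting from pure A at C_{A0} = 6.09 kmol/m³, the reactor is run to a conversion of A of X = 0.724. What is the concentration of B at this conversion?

2.04 kmol/m³

C_A = C_{A0}(1−X) = 1.681 kmol/m³.
Both paths are first order in A, so the instantaneous fraction to B is constant: dC_B/d(−C_A) = k₁/(k₁+k₂) = 0.4617.
C_B = 0.4617·(C_{A0}−C_A) = 0.4617×4.409 = 2.04 kmol/m³.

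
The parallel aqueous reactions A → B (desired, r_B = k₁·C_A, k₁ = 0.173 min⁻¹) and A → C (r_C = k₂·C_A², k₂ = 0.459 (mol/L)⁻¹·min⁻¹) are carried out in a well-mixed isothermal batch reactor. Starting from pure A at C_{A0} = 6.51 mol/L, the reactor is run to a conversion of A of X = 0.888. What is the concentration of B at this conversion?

C_A = C_{A0}(1−X) = 0.7291 mol/L.
Along a PFR/batch, dC_B/dC_A = −r_B/(r_B+r_C) = −k₁/(k₁+k₂·C_A).
Integrating from C_{A0} to C_A: C_B = (0.173/0.459)·ln[(0.173+0.459·6.51)/(0.173+0.459·0.729)] = 0.3769·ln(3.161/0.5077) = 0.6893 mol/L.

0.689 mol/L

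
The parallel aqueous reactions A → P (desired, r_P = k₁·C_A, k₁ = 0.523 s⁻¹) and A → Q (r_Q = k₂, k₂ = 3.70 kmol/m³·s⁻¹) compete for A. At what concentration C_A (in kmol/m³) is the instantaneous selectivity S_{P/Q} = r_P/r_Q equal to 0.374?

2.65 kmol/m³

S_{P/Q} = (k₁/k₂)·C_A ⇒ C_A = S·k₂/k₁.
= 0.374×3.70/0.523 = 2.65 kmol/m³.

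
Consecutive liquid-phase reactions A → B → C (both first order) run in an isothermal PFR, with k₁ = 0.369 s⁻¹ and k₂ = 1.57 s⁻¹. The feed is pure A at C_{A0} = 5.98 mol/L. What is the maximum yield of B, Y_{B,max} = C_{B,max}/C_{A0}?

0.151

Evaluating C_B at τ_opt = ln(k₂/k₁)/(k₂−k₁) gives C_{B,max}/C_{A0} = (k₁/k₂)^[k₂/(k₂−k₁)].
= (0.369/1.57)^(1.57/(1.57−0.369)) = (0.2350)^(1.307) = 0.1506.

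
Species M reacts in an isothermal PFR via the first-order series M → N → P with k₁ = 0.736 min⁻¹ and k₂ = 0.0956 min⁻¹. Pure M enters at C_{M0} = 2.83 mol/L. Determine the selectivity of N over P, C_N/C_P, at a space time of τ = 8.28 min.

1.08

For first-order series with pure M initially, C_N(τ) = k₁C_{M0}/(k₂−k₁)·(e^(−k₁τ) − e^(−k₂τ)).
e^(−k₁τ) = e^(−0.736×8.28) = e^(−6.094) = 0.002256; e^(−k₂τ) = e^(−0.7916) = 0.4531.
C_N = 0.736×2.83/(0.0956−0.736) × (0.002256−0.4531) = (-3.252)×(-0.4509) = 1.466 mol/L.
C_M = C_{M0}e^(−k₁τ) = 0.006385 mol/L, so C_P = C_{M0}−C_M−C_N = 1.357 mol/L; C_N/C_P = 1.08.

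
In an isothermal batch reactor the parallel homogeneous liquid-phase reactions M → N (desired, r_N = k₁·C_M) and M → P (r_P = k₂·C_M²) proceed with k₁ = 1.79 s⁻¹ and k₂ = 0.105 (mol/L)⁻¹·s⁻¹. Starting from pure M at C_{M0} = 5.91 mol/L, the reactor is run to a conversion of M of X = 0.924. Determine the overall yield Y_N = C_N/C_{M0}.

C_M = C_{M0}(1−X) = 0.4492 mol/L.
Along a PFR/batch, dC_N/dC_M = −r_N/(r_N+r_P) = −k₁/(k₁+k₂·C_M).
Integrating from C_{M0} to C_M: C_N = (1.79/0.105)·ln[(1.79+0.105·5.91)/(1.79+0.105·0.449)] = 17.05·ln(2.411/1.837) = 4.631 mol/L.
Y_N = C_N/C_{M0} = 4.631/5.91 = 0.784.

0.784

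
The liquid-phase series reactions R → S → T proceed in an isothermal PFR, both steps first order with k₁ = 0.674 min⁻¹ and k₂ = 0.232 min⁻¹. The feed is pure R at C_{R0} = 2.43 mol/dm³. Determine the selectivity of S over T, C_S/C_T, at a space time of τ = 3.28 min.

1.58

Solving the coupled first-order balances gives C_S(τ) = [k₁/(k₂−k₁)]·C_{R0}·(e^(−k₁τ) − e^(−k₂τ)).
e^(−k₁τ) = e^(−0.674×3.28) = e^(−2.211) = 0.1096; e^(−k₂τ) = e^(−0.7610) = 0.4672.
C_S = 0.674×2.43/(0.232−0.674) × (0.1096−0.4672) = (-3.705)×(-0.3576) = 1.325 mol/dm³.
C_R = C_{R0}e^(−k₁τ) = 0.2664 mol/dm³, so C_T = C_{R0}−C_R−C_S = 0.8386 mol/dm³; C_S/C_T = 1.58.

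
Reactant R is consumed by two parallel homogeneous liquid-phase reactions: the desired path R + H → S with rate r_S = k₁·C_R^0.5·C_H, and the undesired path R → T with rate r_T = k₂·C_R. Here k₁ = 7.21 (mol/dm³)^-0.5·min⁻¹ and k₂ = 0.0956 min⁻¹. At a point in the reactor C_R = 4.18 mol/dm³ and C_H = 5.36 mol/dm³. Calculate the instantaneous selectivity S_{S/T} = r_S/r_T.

198

S_{S/T} = r_S/r_T = (k₁·C_R^0.5·C_H)/(k₂·C_R) = (k₁/k₂)·C_R^-0.5·C_H.
= (7.21×4.180^0.5×5.360) / (0.0956×4.180) = 79.01/0.3996 = 198.
The undesired path is higher order in R, so low C_R (CSTR or dilute feed) favours S.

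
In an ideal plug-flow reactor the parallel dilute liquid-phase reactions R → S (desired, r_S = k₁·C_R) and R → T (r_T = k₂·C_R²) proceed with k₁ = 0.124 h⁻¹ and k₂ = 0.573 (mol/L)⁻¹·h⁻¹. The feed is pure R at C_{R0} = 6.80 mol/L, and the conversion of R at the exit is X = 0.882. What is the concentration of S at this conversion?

0.418 mol/L

C_R = C_{R0}(1−X) = 0.8024 mol/L.
Along a PFR/batch, dC_S/dC_R = −r_S/(r_S+r_T) = −k₁/(k₁+k₂·C_R).
Integrating from C_{R0} to C_R: C_S = (0.124/0.573)·ln[(0.124+0.573·6.80)/(0.124+0.573·0.802)] = 0.2164·ln(4.020/0.5838) = 0.4176 mol/L.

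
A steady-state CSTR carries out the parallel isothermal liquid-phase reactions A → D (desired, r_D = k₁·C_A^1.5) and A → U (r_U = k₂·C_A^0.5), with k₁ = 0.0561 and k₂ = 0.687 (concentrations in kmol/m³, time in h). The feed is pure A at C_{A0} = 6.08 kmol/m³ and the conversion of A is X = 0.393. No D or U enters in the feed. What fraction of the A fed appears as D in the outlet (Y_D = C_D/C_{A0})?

Exit C_A = C_{A0}(1−X) = 6.08×0.607 = 3.691 kmol/m³.
Rates in a CSTR are evaluated at the outlet concentration: r_D = 0.0561×3.691^1.5 = 0.3977, r_U = 0.687×3.691^0.5 = 1.320.
Fraction of consumed A going to D: r_D/(r_D+r_U) = 0.2316.
C_D = 0.2316·C_{A0}·X = 0.2316×6.08×0.393 = 0.553 kmol/m³; Y_D = C_D/C_{A0} = 0.0910.

0.0910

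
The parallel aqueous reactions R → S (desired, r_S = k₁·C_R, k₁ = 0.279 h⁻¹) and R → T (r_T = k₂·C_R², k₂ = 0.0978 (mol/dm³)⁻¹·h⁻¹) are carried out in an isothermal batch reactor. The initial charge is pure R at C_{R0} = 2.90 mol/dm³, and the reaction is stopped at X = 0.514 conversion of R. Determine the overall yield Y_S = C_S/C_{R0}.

C_R = C_{R0}(1−X) = 1.409 mol/dm³.
Along a PFR/batch, dC_S/dC_R = −r_S/(r_S+r_T) = −k₁/(k₁+k₂·C_R).
Integrating from C_{R0} to C_R: C_S = (0.279/0.0978)·ln[(0.279+0.0978·2.90)/(0.279+0.0978·1.41)] = 2.853·ln(0.5626/0.4168) = 0.8556 mol/dm³.
Y_S = C_S/C_{R0} = 0.8556/2.90 = 0.295.

0.295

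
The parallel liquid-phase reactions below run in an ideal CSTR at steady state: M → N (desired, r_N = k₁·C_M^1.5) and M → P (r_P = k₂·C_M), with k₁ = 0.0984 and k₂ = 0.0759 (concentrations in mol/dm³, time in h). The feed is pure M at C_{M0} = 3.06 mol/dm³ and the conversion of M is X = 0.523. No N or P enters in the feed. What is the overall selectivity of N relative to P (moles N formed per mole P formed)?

1.57

Exit C_M = C_{M0}(1−X) = 3.06×0.477 = 1.460 mol/dm³.
Rates in a CSTR are evaluated at the outlet concentration: r_N = 0.0984×1.460^1.5 = 0.1735, r_P = 0.0759×1.460 = 0.1108.
Overall selectivity = C_N/C_P = r_Nτ/(r_Pτ) = r_N/r_P = 1.57.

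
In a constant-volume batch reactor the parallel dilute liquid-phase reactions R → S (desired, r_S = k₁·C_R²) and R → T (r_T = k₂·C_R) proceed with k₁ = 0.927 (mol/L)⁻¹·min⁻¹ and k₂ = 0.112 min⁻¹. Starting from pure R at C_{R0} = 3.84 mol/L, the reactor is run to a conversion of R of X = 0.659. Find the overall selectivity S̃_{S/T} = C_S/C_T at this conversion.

C_R = C_{R0}(1−X) = 1.309 mol/L.
Along a PFR/batch, dC_T/dC_R = −r_T/(r_S+r_T) = −k₂/(k₂+k₁·C_R).
Integrating from C_{R0} to C_R: C_T = (0.112/0.927)·ln[(0.112+0.927·3.84)/(0.112+0.927·1.31)] = 0.1208·ln(3.672/1.326) = 0.1231 mol/L.
Then C_S = (C_{R0}−C_R) − C_T = 2.531 − 0.1231 = 2.407 mol/L.
S̃_{S/T} = C_S/C_T = 2.407/0.1231 = 19.6.

19.6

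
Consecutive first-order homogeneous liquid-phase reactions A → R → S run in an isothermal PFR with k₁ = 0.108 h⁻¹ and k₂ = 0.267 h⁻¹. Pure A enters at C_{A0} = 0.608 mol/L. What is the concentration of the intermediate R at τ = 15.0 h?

0.0742 mol/L

The intermediate concentration in a first-order A→B→C sequence is C_R = k₁C_{A0}(e^(−k₁τ) − e^(−k₂τ))/(k₂−k₁).
e^(−k₁τ) = e^(−0.108×15.0) = e^(−1.620) = 0.1979; e^(−k₂τ) = e^(−4.005) = 0.01822.
C_R = 0.108×0.608/(0.267−0.108) × (0.1979−0.01822) = 0.4130×0.1797 = 0.07420 mol/L.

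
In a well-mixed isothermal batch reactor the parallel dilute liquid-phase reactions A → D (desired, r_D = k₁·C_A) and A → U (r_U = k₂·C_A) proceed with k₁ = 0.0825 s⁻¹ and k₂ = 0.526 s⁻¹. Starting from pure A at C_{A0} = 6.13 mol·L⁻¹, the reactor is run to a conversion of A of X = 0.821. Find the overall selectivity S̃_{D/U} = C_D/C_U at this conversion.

C_A = C_{A0}(1−X) = 1.097 mol·L⁻¹.
Both paths are first order in A, so the instantaneous fraction to D is constant: dC_D/d(−C_A) = k₁/(k₁+k₂) = 0.1356.
C_D = 0.1356·(C_{A0}−C_A) = 0.1356×5.033 = 0.682 mol·L⁻¹.
C_U = (C_{A0}−C_A)−C_D = 4.350 mol·L⁻¹; S̃_{D/U} = 0.6823/4.350 = 0.157.

0.157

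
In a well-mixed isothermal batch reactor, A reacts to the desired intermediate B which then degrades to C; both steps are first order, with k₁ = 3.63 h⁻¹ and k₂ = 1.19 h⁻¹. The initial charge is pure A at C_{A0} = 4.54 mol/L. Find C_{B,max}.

For a first-order series the maximum intermediate yield is C_{B,max}/C_{A0} = (k₁/k₂)^[k₂/(k₂−k₁)].
= (3.63/1.19)^(1.19/(1.19−3.63)) = (3.050)^(-0.4877) = 0.5805.
C_{B,max} = 0.5805×4.54 = 2.64 mol/L.

2.64 mol/L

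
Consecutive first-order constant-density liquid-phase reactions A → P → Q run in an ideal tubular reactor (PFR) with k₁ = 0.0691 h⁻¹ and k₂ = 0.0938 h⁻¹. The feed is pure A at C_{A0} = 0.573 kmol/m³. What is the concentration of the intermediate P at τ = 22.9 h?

0.142 kmol/m³

The intermediate concentration in a first-order A→B→C sequence is C_P = k₁C_{A0}(e^(−k₁τ) − e^(−k₂τ))/(k₂−k₁).
e^(−k₁τ) = e^(−0.0691×22.9) = e^(−1.582) = 0.2055; e^(−k₂τ) = e^(−2.148) = 0.1167.
C_P = 0.0691×0.573/(0.0938−0.0691) × (0.2055−0.1167) = 1.603×0.08877 = 0.1423 kmol/m³.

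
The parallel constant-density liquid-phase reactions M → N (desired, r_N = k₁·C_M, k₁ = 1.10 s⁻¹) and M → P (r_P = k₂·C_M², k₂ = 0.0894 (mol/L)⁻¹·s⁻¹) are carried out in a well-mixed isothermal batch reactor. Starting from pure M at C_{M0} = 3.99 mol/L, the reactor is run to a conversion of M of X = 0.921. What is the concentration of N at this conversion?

C_M = C_{M0}(1−X) = 0.3152 mol/L.
Along a PFR/batch, dC_N/dC_M = −r_N/(r_N+r_P) = −k₁/(k₁+k₂·C_M).
Integrating from C_{M0} to C_M: C_N = (1.10/0.0894)·ln[(1.10+0.0894·3.99)/(1.10+0.0894·0.315)] = 12.30·ln(1.457/1.128) = 3.145 mol/L.

3.14 mol/L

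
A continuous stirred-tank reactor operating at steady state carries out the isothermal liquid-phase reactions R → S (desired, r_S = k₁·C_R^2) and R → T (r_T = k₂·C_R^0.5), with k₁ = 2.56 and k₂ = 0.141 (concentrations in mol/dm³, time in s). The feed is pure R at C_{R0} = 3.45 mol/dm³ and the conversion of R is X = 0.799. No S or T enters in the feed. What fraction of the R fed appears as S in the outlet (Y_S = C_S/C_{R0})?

0.729

Exit C_R = C_{R0}(1−X) = 3.45×0.201 = 0.6934 mol/dm³.
A CSTR operates uniformly at the exit composition, giving r_S = 1.231 and r_T = 0.1174 (each k·C_R^n at C_R = 0.6934).
Fraction of consumed R going to S: r_S/(r_S+r_T) = 0.9129.
C_S = 0.9129·C_{R0}·X = 0.9129×3.45×0.799 = 2.52 mol/dm³; Y_S = C_S/C_{R0} = 0.729.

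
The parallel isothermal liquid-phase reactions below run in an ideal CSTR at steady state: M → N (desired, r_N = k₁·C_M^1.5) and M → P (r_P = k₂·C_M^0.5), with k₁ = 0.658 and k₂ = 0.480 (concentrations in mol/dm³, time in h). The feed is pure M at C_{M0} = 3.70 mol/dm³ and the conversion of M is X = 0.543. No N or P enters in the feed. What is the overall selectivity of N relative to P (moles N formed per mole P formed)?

Exit C_M = C_{M0}(1−X) = 3.70×0.457 = 1.691 mol/dm³.
In a CSTR the entire volume is at exit conditions, so r_N = 0.658×1.691^1.5 = 1.447 and r_P = 0.480×1.691^0.5 = 0.6242.
Overall selectivity = C_N/C_P = r_Nτ/(r_Pτ) = r_N/r_P = 2.32.

2.32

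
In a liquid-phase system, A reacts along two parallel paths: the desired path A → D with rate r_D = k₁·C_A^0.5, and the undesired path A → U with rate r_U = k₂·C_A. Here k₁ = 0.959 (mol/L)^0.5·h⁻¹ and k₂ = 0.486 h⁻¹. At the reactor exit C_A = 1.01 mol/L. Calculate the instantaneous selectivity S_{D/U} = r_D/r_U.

1.96

S_{D/U} = r_D/r_U = (k₁·C_A^0.5)/(k₂·C_A) = (k₁/k₂)·C_A^-0.5.
= (0.959×1.010^0.5) / (0.486×1.010) = 0.9638/0.4909 = 1.96.
The undesired path is higher order in A, so low C_A (CSTR or dilute feed) favours D.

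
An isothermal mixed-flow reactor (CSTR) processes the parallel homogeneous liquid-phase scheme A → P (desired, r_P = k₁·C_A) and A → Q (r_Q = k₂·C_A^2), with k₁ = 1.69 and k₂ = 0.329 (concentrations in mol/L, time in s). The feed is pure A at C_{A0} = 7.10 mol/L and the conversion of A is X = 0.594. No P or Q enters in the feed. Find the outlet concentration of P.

Exit C_A = C_{A0}(1−X) = 7.10×0.406 = 2.883 mol/L.
A CSTR operates uniformly at the exit composition, giving r_P = 4.872 and r_Q = 2.734 (each k·C_A^n at C_A = 2.883).
Fraction of consumed A going to P: r_P/(r_P+r_Q) = 0.6405.
C_P = 0.6405·C_{A0}·X = 0.6405×7.10×0.594 = 2.70 mol/L.

2.70 mol/L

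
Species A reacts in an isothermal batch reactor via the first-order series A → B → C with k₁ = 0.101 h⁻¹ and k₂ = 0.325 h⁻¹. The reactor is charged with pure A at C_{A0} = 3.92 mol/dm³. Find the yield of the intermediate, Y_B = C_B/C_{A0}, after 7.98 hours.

0.168

Solving the coupled first-order balances gives C_B(t) = [k₁/(k₂−k₁)]·C_{A0}·(e^(−k₁t) − e^(−k₂t)).
e^(−k₁t) = e^(−0.101×7.98) = e^(−0.8060) = 0.4466; e^(−k₂t) = e^(−2.594) = 0.07476.
C_B = 0.101×3.92/(0.325−0.101) × (0.4466−0.07476) = 1.767×0.3719 = 0.6573 mol/dm³.
Y_B = C_B/C_{A0} = 0.6573/3.92 = 0.168.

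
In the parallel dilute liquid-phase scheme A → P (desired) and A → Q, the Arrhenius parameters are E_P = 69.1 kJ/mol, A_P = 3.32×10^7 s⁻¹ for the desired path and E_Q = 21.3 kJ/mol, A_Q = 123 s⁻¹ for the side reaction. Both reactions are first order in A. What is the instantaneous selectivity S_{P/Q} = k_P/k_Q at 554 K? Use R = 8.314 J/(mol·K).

8.40

k_P/k_Q = (A_P/A_Q)·exp[−(E_P−E_Q)/(RT)] = (A_P/A_Q)·exp[(E_Q−E_P)/(RT)].
(E_Q−E_P)/(RT) = (21.3−69.1)×10³/(8.314×554) = -47800/4606 = -10.38.
k_P/k_Q = (3.32×10^7/123)·exp(-10.38) = 2.699×10^5 × 3.111×10^-5 = 8.40.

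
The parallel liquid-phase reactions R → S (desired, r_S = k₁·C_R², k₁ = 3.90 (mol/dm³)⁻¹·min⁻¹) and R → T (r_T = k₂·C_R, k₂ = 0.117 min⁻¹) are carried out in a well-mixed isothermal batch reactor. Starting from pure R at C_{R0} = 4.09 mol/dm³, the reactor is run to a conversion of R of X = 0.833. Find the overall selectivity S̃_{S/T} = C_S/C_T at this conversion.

63.7

C_R = C_{R0}(1−X) = 0.6830 mol/dm³.
Along a PFR/batch, dC_T/dC_R = −r_T/(r_S+r_T) = −k₂/(k₂+k₁·C_R).
Integrating from C_{R0} to C_R: C_T = (0.117/3.90)·ln[(0.117+3.90·4.09)/(0.117+3.90·0.683)] = 0.03000·ln(16.07/2.781) = 0.05262 mol/dm³.
Then C_S = (C_{R0}−C_R) − C_T = 3.407 − 0.05262 = 3.354 mol/dm³.
S̃_{S/T} = C_S/C_T = 3.354/0.05262 = 63.7.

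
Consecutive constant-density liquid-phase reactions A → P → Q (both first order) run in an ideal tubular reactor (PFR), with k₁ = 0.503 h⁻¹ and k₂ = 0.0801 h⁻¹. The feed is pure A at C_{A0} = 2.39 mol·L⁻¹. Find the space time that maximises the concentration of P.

4.34 h

For first-order series the maximum of C_P occurs at τ_opt = ln(k₂/k₁)/(k₂−k₁).
= ln(0.0801/0.503)/(0.0801−0.503) = ln(0.1592)/-0.4229 = -1.837/-0.4229 = 4.34 h.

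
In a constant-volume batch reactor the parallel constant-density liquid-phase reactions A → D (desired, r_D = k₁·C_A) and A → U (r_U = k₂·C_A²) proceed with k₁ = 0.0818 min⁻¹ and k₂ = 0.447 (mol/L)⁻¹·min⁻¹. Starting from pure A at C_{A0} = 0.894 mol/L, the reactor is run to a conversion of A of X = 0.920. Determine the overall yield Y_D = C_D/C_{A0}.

0.295

C_A = C_{A0}(1−X) = 0.07152 mol/L.
Along a PFR/batch, dC_D/dC_A = −r_D/(r_D+r_U) = −k₁/(k₁+k₂·C_A).
Integrating from C_{A0} to C_A: C_D = (0.0818/0.447)·ln[(0.0818+0.447·0.894)/(0.0818+0.447·0.0715)] = 0.1830·ln(0.4814/0.1138) = 0.2640 mol/L.
Y_D = C_D/C_{A0} = 0.2640/0.894 = 0.295.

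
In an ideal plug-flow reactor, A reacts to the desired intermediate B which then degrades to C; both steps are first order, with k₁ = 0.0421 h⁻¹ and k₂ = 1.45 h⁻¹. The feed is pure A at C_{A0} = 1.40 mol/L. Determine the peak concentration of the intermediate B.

At the optimum, C_{B,max}/C_{A0} = (k₁/k₂)^[k₂/(k₂−k₁)].
= (0.0421/1.45)^(1.45/(1.45−0.0421)) = (0.02903)^(1.030) = 0.02612.
C_{B,max} = 0.02612×1.40 = 0.0366 mol/L.

0.0366 mol/L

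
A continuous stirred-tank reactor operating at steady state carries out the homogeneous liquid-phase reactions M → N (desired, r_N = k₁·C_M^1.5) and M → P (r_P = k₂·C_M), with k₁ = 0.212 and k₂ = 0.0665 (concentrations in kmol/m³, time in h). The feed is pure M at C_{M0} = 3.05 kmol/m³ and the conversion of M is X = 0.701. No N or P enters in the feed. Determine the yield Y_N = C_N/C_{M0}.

Exit C_M = C_{M0}(1−X) = 3.05×0.299 = 0.9120 kmol/m³.
In a CSTR the entire volume is at exit conditions, so r_N = 0.212×0.9120^1.5 = 0.1846 and r_P = 0.0665×0.9120 = 0.06064.
Fraction of consumed M going to N: r_N/(r_N+r_P) = 0.7527.
C_N = 0.7527·C_{M0}·X = 0.7527×3.05×0.701 = 1.61 kmol/m³; Y_N = C_N/C_{M0} = 0.528.

0.528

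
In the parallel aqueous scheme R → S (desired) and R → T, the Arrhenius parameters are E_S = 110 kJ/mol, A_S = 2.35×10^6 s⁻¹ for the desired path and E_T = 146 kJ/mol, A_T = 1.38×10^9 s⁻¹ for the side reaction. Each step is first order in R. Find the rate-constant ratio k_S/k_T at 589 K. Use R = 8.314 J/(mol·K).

k_S/k_T = (A_S/A_T)·exp[−(E_S−E_T)/(RT)] = (A_S/A_T)·exp[(E_T−E_S)/(RT)].
(E_T−E_S)/(RT) = (146−110)×10³/(8.314×589) = 36000/4897 = 7.352.
k_S/k_T = (2.35×10^6/1.38×10^9)·exp(7.352) = 0.001703 × 1559 = 2.65.
Since E_S < E_T, lowering the temperature improves selectivity toward S.

2.65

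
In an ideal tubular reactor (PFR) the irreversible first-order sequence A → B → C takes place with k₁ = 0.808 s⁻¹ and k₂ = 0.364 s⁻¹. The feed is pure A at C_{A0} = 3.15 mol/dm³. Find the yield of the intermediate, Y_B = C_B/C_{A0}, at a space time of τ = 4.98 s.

0.264

Solving the coupled first-order balances gives C_B(τ) = [k₁/(k₂−k₁)]·C_{A0}·(e^(−k₁τ) − e^(−k₂τ)).
e^(−k₁τ) = e^(−0.808×4.98) = e^(−4.024) = 0.01788; e^(−k₂τ) = e^(−1.813) = 0.1632.
C_B = 0.808×3.15/(0.364−0.808) × (0.01788−0.1632) = (-5.732)×(-0.1453) = 0.8331 mol/dm³.
Y_B = C_B/C_{A0} = 0.8331/3.15 = 0.264.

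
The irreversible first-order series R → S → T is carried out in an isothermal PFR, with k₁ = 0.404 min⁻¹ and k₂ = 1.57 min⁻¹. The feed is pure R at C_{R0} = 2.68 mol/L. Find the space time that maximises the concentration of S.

The intermediate peaks when r₁ = r₂, i.e. k₁e^(−k₁τ) = k₂e^(−k₂τ), giving τ_opt = ln(k₂/k₁)/(k₂−k₁).
= ln(1.57/0.404)/(1.57−0.404) = ln(3.886)/1.166 = 1.357/1.166 = 1.16 min.

1.16 min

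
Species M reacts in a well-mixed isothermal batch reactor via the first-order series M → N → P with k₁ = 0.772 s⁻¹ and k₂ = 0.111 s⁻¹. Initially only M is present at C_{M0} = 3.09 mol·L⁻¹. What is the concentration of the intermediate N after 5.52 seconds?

1.90 mol·L⁻¹

The intermediate concentration in a first-order A→B→C sequence is C_N = k₁C_{M0}(e^(−k₁t) − e^(−k₂t))/(k₂−k₁).
e^(−k₁t) = e^(−0.772×5.52) = e^(−4.261) = 0.01410; e^(−k₂t) = e^(−0.6127) = 0.5419.
C_N = 0.772×3.09/(0.111−0.772) × (0.01410−0.5419) = (-3.609)×(-0.5278) = 1.905 mol·L⁻¹.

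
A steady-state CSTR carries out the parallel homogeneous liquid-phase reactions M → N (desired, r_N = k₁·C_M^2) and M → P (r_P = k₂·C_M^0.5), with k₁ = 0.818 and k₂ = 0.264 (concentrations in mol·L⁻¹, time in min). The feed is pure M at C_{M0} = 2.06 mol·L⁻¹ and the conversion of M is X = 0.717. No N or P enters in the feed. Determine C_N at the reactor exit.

0.856 mol·L⁻¹

Exit C_M = C_{M0}(1−X) = 2.06×0.283 = 0.5830 mol·L⁻¹.
In a CSTR the entire volume is at exit conditions, so r_N = 0.818×0.5830^2 = 0.2780 and r_P = 0.264×0.5830^0.5 = 0.2016.
Fraction of consumed M going to N: r_N/(r_N+r_P) = 0.5797.
C_N = 0.5797·C_{M0}·X = 0.5797×2.06×0.717 = 0.856 mol·L⁻¹.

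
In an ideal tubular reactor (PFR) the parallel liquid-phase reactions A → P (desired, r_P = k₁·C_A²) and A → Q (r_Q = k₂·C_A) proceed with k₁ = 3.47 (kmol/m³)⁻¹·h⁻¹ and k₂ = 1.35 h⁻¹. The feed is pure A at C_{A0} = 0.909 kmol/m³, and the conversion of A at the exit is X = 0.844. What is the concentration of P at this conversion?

C_A = C_{A0}(1−X) = 0.1418 kmol/m³.
Along a PFR/batch, dC_Q/dC_A = −r_Q/(r_P+r_Q) = −k₂/(k₂+k₁·C_A).
Integrating from C_{A0} to C_A: C_Q = (1.35/3.47)·ln[(1.35+3.47·0.909)/(1.35+3.47·0.142)] = 0.3890·ln(4.504/1.842) = 0.3479 kmol/m³.
Then C_P = (C_{A0}−C_A) − C_Q = 0.7672 − 0.3479 = 0.4193 kmol/m³.

0.419 kmol/m³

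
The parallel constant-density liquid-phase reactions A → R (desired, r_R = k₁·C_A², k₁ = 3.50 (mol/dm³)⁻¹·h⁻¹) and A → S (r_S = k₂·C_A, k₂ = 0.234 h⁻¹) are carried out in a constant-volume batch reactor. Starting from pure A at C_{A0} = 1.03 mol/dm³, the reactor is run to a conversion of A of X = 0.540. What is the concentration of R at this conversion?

0.509 mol/dm³

C_A = C_{A0}(1−X) = 0.4738 mol/dm³.
Along a PFR/batch, dC_S/dC_A = −r_S/(r_R+r_S) = −k₂/(k₂+k₁·C_A).
Integrating from C_{A0} to C_A: C_S = (0.234/3.50)·ln[(0.234+3.50·1.03)/(0.234+3.50·0.474)] = 0.06686·ln(3.839/1.892) = 0.04730 mol/dm³.
Then C_R = (C_{A0}−C_A) − C_S = 0.5562 − 0.04730 = 0.5089 mol/dm³.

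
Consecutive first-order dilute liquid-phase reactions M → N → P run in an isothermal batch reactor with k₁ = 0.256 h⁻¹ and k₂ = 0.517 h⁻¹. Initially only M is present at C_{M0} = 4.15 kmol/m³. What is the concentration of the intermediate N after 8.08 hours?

Solving the coupled first-order balances gives C_N(t) = [k₁/(k₂−k₁)]·C_{M0}·(e^(−k₁t) − e^(−k₂t)).
e^(−k₁t) = e^(−0.256×8.08) = e^(−2.068) = 0.1264; e^(−k₂t) = e^(−4.177) = 0.01534.
C_N = 0.256×4.15/(0.517−0.256) × (0.1264−0.01534) = 4.070×0.1110 = 0.4520 kmol/m³.

0.452 kmol/m³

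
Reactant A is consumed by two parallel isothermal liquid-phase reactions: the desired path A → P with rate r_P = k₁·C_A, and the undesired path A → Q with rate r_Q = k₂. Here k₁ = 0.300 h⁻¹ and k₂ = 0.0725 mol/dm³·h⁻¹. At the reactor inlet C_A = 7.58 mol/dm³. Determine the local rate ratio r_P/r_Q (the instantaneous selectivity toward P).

S_{P/Q} = r_P/r_Q = (k₁·C_A)/(k₂) = (k₁/k₂)·C_A.
= (0.300×7.580) / (0.0725) = 2.274/0.07250 = 31.4.

31.4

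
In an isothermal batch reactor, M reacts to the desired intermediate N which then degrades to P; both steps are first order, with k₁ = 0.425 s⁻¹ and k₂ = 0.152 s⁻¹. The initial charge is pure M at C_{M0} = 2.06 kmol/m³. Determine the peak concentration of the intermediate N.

For a first-order series the maximum intermediate yield is C_{N,max}/C_{M0} = (k₁/k₂)^[k₂/(k₂−k₁)].
= (0.425/0.152)^(0.152/(0.152−0.425)) = (2.796)^(-0.5568) = 0.5641.
C_{N,max} = 0.5641×2.06 = 1.16 kmol/m³.

1.16 kmol/m³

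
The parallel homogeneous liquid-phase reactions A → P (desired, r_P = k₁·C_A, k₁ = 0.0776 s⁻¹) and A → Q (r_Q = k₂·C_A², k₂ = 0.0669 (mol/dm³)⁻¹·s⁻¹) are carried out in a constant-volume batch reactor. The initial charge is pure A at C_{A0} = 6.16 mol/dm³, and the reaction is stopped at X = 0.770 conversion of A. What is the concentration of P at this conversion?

C_A = C_{A0}(1−X) = 1.417 mol/dm³.
Along a PFR/batch, dC_P/dC_A = −r_P/(r_P+r_Q) = −k₁/(k₁+k₂·C_A).
Integrating from C_{A0} to C_A: C_P = (0.0776/0.0669)·ln[(0.0776+0.0669·6.16)/(0.0776+0.0669·1.42)] = 1.160·ln(0.4897/0.1724) = 1.211 mol/dm³.

1.21 mol/dm³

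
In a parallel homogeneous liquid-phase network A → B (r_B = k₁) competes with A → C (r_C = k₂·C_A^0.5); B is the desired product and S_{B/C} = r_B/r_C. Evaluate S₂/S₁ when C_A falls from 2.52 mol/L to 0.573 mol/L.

2.10

S_{B/C} = (k₁/k₂)·C_A^-0.5, so S₂/S₁ = (C_{A,2}/C_{A,1})^-0.5.
= (0.573/2.52)^(-0.5) = (0.2274)^(-0.5) = 2.10.
Selectivity toward B rises as C_A falls — low-concentration operation is favoured.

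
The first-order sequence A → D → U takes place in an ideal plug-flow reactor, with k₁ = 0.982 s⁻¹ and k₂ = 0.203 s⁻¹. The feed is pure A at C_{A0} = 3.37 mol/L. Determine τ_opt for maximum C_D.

Setting dC_D/dτ = 0 gives τ_opt = ln(k₂/k₁)/(k₂−k₁).
= ln(0.203/0.982)/(0.203−0.982) = ln(0.2067)/-0.7790 = -1.576/-0.7790 = 2.02 s.

2.02 s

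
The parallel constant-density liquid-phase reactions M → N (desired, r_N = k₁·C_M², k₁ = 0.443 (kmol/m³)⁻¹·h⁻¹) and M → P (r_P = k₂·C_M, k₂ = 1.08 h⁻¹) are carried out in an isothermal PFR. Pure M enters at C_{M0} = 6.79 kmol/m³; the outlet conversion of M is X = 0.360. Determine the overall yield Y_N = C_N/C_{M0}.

C_M = C_{M0}(1−X) = 4.346 kmol/m³.
Along a PFR/batch, dC_P/dC_M = −r_P/(r_N+r_P) = −k₂/(k₂+k₁·C_M).
Integrating from C_{M0} to C_M: C_P = (1.08/0.443)·ln[(1.08+0.443·6.79)/(1.08+0.443·4.35)] = 2.438·ln(4.088/3.005) = 0.7502 kmol/m³.
Then C_N = (C_{M0}−C_M) − C_P = 2.444 − 0.7502 = 1.694 kmol/m³.
Y_N = C_N/C_{M0} = 1.694/6.79 = 0.250.

0.250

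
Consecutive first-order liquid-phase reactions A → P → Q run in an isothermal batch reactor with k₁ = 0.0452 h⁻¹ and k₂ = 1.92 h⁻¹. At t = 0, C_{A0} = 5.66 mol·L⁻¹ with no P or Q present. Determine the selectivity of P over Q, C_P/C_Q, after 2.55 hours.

0.243

Solving the coupled first-order balances gives C_P(t) = [k₁/(k₂−k₁)]·C_{A0}·(e^(−k₁t) − e^(−k₂t)).
e^(−k₁t) = e^(−0.0452×2.55) = e^(−0.1153) = 0.8911; e^(−k₂t) = e^(−4.896) = 0.007476.
C_P = 0.0452×5.66/(1.92−0.0452) × (0.8911−0.007476) = 0.1365×0.8837 = 0.1206 mol·L⁻¹.
C_A = C_{A0}e^(−k₁t) = 5.044 mol·L⁻¹, so C_Q = C_{A0}−C_A−C_P = 0.4956 mol·L⁻¹; C_P/C_Q = 0.243.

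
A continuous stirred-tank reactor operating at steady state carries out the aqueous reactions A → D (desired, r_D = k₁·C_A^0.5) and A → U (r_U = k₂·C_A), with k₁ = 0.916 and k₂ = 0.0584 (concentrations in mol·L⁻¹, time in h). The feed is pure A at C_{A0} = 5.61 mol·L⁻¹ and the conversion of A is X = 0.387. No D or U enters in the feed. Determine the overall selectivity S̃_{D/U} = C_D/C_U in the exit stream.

Exit C_A = C_{A0}(1−X) = 5.61×0.613 = 3.439 mol·L⁻¹.
A CSTR operates uniformly at the exit composition, giving r_D = 1.699 and r_U = 0.2008 (each k·C_A^n at C_A = 3.439).
Overall selectivity = C_D/C_U = r_Dτ/(r_Uτ) = r_D/r_U = 8.46.

8.46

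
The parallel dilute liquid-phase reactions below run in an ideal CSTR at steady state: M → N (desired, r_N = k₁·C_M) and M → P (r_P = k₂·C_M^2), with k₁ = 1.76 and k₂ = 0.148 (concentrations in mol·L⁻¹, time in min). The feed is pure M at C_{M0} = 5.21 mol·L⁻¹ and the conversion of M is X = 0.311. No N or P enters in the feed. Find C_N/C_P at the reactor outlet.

3.31

Exit C_M = C_{M0}(1−X) = 5.21×0.689 = 3.590 mol·L⁻¹.
A CSTR operates uniformly at the exit composition, giving r_N = 6.318 and r_P = 1.907 (each k·C_M^n at C_M = 3.590).
Overall selectivity = C_N/C_P = r_Nτ/(r_Pτ) = r_N/r_P = 3.31.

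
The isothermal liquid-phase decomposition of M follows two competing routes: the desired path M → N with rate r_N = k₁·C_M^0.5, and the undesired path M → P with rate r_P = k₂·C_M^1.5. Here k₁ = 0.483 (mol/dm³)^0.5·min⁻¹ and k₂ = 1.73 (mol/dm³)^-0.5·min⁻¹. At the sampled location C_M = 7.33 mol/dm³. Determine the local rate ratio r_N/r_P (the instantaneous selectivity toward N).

0.0381

S_{N/P} = r_N/r_P = (k₁·C_M^0.5)/(k₂·C_M^1.5) = (k₁/k₂)·C_M⁻¹.
= (0.483×7.330^0.5) / (1.73×7.330^1.5) = 1.308/34.33 = 0.0381.
The undesired path is higher order in M, so low C_M (CSTR or dilute feed) favours N.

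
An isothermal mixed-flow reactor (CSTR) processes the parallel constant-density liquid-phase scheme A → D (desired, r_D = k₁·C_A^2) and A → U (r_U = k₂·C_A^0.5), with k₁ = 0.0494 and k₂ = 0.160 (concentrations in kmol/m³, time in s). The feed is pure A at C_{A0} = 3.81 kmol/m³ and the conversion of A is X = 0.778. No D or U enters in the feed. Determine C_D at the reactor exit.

Exit C_A = C_{A0}(1−X) = 3.81×0.222 = 0.8458 kmol/m³.
Rates in a CSTR are evaluated at the outlet concentration: r_D = 0.0494×0.8458^2 = 0.03534, r_U = 0.160×0.8458^0.5 = 0.1471.
Fraction of consumed A going to D: r_D/(r_D+r_U) = 0.1937.
C_D = 0.1937·C_{A0}·X = 0.1937×3.81×0.778 = 0.574 kmol/m³.

0.574 kmol/m³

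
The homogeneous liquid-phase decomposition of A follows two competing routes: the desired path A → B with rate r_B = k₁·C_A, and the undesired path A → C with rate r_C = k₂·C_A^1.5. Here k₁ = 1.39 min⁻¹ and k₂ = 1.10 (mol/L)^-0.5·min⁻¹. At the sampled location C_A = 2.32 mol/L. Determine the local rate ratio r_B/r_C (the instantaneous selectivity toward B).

0.830

S_{B/C} = r_B/r_C = (k₁·C_A)/(k₂·C_A^1.5) = (k₁/k₂)·C_A^-0.5.
= (1.39×2.320) / (1.10×2.320^1.5) = 3.225/3.887 = 0.830.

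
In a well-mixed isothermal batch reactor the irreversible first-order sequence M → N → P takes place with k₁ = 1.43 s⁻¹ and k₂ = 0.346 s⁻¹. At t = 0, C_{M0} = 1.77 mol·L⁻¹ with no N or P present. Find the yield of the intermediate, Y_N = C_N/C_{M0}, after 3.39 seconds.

Solving the coupled first-order balances gives C_N(t) = [k₁/(k₂−k₁)]·C_{M0}·(e^(−k₁t) − e^(−k₂t)).
e^(−k₁t) = e^(−1.43×3.39) = e^(−4.848) = 0.007846; e^(−k₂t) = e^(−1.173) = 0.3095.
C_N = 1.43×1.77/(0.346−1.43) × (0.007846−0.3095) = (-2.335)×(-0.3016) = 0.7042 mol·L⁻¹.
Y_N = C_N/C_{M0} = 0.7042/1.77 = 0.398.

0.398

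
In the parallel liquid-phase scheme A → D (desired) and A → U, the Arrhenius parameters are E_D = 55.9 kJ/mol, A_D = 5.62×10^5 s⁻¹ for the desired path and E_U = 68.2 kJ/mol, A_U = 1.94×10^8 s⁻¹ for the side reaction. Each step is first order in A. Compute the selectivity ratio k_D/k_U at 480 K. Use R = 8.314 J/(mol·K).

0.0632

With equal orders, S_{D/U} = k_D/k_U = (A_D/A_U)·exp[(E_U−E_D)/(RT)].
(E_U−E_D)/(RT) = (68.2−55.9)×10³/(8.314×480) = 12300/3991 = 3.082.
k_D/k_U = (5.62×10^5/1.94×10^8)·exp(3.082) = 0.002897 × 21.81 = 0.0632.
Since E_D < E_U, lowering the temperature improves selectivity toward D.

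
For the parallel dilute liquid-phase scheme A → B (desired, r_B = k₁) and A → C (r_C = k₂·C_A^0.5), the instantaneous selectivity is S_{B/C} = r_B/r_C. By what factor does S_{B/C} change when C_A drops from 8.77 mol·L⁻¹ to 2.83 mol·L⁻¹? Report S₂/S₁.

1.76

S_{B/C} = (k₁/k₂)·C_A^-0.5, so S₂/S₁ = (C_{A,2}/C_{A,1})^-0.5.
= (2.83/8.77)^(-0.5) = (0.3227)^(-0.5) = 1.76.
Selectivity toward B rises as C_A falls — low-concentration operation is favoured.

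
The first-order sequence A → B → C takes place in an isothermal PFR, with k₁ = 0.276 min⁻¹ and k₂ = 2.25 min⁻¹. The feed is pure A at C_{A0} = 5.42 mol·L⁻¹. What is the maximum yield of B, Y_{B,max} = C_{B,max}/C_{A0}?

For a first-order series the maximum intermediate yield is C_{B,max}/C_{A0} = (k₁/k₂)^[k₂/(k₂−k₁)].
= (0.276/2.25)^(2.25/(2.25−0.276)) = (0.1227)^(1.140) = 0.09148.

0.0915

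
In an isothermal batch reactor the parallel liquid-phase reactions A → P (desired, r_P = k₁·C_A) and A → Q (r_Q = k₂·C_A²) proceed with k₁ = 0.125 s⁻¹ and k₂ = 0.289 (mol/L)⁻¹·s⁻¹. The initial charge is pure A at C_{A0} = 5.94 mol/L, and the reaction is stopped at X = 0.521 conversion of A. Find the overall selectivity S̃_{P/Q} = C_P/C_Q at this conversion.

C_A = C_{A0}(1−X) = 2.845 mol/L.
Along a PFR/batch, dC_P/dC_A = −r_P/(r_P+r_Q) = −k₁/(k₁+k₂·C_A).
Integrating from C_{A0} to C_A: C_P = (0.125/0.289)·ln[(0.125+0.289·5.94)/(0.125+0.289·2.85)] = 0.4325·ln(1.842/0.9473) = 0.2876 mol/L.
C_Q = (C_{A0}−C_A)−C_P = 2.807 mol/L; S̃_{P/Q} = 0.2876/2.807 = 0.102.

0.102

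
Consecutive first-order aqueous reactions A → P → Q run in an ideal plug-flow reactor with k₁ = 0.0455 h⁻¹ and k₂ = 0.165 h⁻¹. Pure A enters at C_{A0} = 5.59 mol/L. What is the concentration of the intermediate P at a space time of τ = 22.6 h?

The intermediate concentration in a first-order A→B→C sequence is C_P = k₁C_{A0}(e^(−k₁τ) − e^(−k₂τ))/(k₂−k₁).
e^(−k₁τ) = e^(−0.0455×22.6) = e^(−1.028) = 0.3576; e^(−k₂τ) = e^(−3.729) = 0.02402.
C_P = 0.0455×5.59/(0.165−0.0455) × (0.3576−0.02402) = 2.128×0.3336 = 0.7100 mol/L.

0.710 mol/L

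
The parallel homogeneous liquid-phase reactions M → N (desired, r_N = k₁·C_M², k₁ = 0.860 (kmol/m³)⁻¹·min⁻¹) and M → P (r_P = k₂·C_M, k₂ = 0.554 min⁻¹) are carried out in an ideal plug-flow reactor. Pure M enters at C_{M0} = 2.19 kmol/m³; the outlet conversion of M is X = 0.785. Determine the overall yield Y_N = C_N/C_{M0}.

0.511

C_M = C_{M0}(1−X) = 0.4708 kmol/m³.
Along a PFR/batch, dC_P/dC_M = −r_P/(r_N+r_P) = −k₂/(k₂+k₁·C_M).
Integrating from C_{M0} to C_M: C_P = (0.554/0.860)·ln[(0.554+0.860·2.19)/(0.554+0.860·0.471)] = 0.6442·ln(2.437/0.9589) = 0.6009 kmol/m³.
Then C_N = (C_{M0}−C_M) − C_P = 1.719 − 0.6009 = 1.118 kmol/m³.
Y_N = C_N/C_{M0} = 1.118/2.19 = 0.511.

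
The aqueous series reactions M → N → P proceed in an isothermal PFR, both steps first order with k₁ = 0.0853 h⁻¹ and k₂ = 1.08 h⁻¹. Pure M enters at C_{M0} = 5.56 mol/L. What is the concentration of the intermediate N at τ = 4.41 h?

0.323 mol/L

Solving the coupled first-order balances gives C_N(τ) = [k₁/(k₂−k₁)]·C_{M0}·(e^(−k₁τ) − e^(−k₂τ)).
e^(−k₁τ) = e^(−0.0853×4.41) = e^(−0.3762) = 0.6865; e^(−k₂τ) = e^(−4.763) = 0.008542.
C_N = 0.0853×5.56/(1.08−0.0853) × (0.6865−0.008542) = 0.4768×0.6779 = 0.3232 mol/L.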